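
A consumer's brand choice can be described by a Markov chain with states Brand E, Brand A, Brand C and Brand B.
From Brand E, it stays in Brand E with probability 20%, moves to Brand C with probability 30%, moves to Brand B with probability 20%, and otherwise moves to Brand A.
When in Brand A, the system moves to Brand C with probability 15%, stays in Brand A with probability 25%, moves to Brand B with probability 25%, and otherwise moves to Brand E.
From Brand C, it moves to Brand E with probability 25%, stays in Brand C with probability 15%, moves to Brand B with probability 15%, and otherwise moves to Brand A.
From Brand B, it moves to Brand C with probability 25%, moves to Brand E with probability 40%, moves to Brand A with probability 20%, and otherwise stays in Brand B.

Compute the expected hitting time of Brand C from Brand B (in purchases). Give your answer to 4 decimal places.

4.1373

Let t(s) be the expected number of purchases to first reach Brand C from state s, with t(Brand C) = 0. Conditioning on the first purchase:
t(Brand E) = 1 + 0.2·t(Brand E) + 0.3·t(Brand A) + 0.2·t(Brand B)
t(Brand A) = 1 + 0.35·t(Brand E) + 0.25·t(Brand A) + 0.25·t(Brand B)
t(Brand B) = 1 + 0.4·t(Brand E) + 0.2·t(Brand A) + 0.15·t(Brand B)
Solving: t(Brand E) = 4.0018, t(Brand A) = 4.5799, t(Brand B) = 4.1373.
Expected purchases from Brand B to Brand C: 4.1373.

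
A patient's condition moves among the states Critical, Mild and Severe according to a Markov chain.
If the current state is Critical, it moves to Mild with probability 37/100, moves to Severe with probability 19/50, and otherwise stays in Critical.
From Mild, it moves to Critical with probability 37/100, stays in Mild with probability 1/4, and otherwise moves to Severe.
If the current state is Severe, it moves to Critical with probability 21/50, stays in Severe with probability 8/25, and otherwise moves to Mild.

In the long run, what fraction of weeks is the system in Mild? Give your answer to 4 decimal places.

0.2951

Let the stationary distribution be π with π = πP and π_1 + π_2 + π_3 = 1.
π_1 = 0.25·π_1 + 0.37·π_2 + 0.42·π_3
π_2 = 0.37·π_1 + 0.25·π_2 + 0.26·π_3
Solving with the normalization constraint gives π = (0.3464, 0.2951, 0.3585).
So the stationary probability of Mild is 0.2951.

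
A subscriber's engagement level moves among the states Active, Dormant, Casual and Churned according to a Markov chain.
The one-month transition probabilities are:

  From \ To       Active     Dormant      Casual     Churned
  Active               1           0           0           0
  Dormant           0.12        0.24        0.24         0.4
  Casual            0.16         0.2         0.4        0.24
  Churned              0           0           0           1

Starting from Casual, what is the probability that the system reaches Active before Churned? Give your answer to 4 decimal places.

0.3569

Let h(s) be the probability of absorption at Active starting from transient state s. Then h(Active) = 1 and h(Churned) = 0. By first-step analysis:
h(Dormant) = 0.12·1 + 0.24·h(Dormant) + 0.24·h(Casual) + 0.4·0
h(Casual) = 0.16·1 + 0.2·h(Dormant) + 0.4·h(Casual) + 0.24·0
Solving: h(Dormant) = 0.2706, h(Casual) = 0.3569.
Starting from Casual, the probability is 0.3569.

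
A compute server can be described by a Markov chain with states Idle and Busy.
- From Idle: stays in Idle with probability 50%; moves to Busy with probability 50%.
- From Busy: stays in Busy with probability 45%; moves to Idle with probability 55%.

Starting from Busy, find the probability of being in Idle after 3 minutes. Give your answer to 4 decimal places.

Propagate the distribution vector 3 minutes from Busy.
After 0 minutes: (0.0000, 1.0000)
After 1 minute: (0.5500, 0.4500)
After 2 minutes: (0.5225, 0.4775)
After 3 minutes: (0.5239, 0.4761)
P(in Idle after 3 minutes) = 0.5239

0.5239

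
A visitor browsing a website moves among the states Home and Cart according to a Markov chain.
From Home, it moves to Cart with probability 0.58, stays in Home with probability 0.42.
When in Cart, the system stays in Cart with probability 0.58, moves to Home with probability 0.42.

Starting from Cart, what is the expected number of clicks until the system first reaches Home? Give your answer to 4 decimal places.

Let t(s) be the expected number of clicks to first reach Home from state s, with t(Home) = 0. Conditioning on the first click:
t(Cart) = 1 + 0.58·t(Cart)
Solving: t(Cart) = 2.3810.
Expected clicks from Cart to Home: 2.3810.

2.3810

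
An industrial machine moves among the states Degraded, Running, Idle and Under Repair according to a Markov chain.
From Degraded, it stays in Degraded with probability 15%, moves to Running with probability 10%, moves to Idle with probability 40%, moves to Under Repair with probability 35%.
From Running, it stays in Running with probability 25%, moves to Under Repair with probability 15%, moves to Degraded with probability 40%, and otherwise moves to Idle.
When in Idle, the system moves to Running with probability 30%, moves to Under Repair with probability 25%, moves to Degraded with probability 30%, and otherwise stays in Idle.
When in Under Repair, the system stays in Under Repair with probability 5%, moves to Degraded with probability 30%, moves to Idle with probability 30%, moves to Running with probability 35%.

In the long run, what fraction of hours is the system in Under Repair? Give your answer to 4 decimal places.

0.2117

Let the stationary distribution be π with π = πP and π_1 + π_2 + π_3 + π_4 = 1.
π_1 = 0.15·π_1 + 0.4·π_2 + 0.3·π_3 + 0.3·π_4
π_2 = 0.1·π_1 + 0.25·π_2 + 0.3·π_3 + 0.35·π_4
π_3 = 0.4·π_1 + 0.2·π_2 + 0.15·π_3 + 0.3·π_4
Solving with the normalization constraint gives π = (0.2819, 0.2421, 0.2643, 0.2117).
So the stationary probability of Under Repair is 0.2117.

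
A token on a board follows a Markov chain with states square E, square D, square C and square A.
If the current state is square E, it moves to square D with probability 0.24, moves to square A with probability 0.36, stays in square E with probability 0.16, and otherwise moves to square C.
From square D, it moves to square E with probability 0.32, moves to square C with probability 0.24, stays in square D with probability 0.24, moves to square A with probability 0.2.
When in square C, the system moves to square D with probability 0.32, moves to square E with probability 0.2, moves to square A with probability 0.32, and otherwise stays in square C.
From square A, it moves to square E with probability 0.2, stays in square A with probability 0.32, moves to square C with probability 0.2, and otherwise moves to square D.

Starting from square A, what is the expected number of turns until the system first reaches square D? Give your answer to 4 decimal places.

3.5677

Let t(s) be the expected number of turns to first reach square D from state s, with t(square D) = 0. Conditioning on the first turn:
t(square E) = 1 + 0.16·t(square E) + 0.24·t(square C) + 0.36·t(square A)
t(square C) = 1 + 0.2·t(square E) + 0.16·t(square C) + 0.32·t(square A)
t(square A) = 1 + 0.2·t(square E) + 0.2·t(square C) + 0.32·t(square A)
Solving: t(square E) = 3.6996, t(square C) = 3.4304, t(square A) = 3.5677.
Expected turns from square A to square D: 3.5677.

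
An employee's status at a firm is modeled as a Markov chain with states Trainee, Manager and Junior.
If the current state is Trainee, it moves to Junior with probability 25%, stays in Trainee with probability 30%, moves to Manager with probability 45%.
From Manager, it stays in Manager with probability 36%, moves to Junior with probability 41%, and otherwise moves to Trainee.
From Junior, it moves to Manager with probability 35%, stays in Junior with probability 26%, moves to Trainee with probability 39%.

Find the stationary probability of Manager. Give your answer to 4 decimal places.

0.3840

Let the stationary distribution be π with π = πP and π_1 + π_2 + π_3 = 1.
π_1 = 0.3·π_1 + 0.23·π_2 + 0.39·π_3
π_2 = 0.45·π_1 + 0.36·π_2 + 0.35·π_3
Solving with the normalization constraint gives π = (0.3014, 0.3840, 0.3146).
So the stationary probability of Manager is 0.3840.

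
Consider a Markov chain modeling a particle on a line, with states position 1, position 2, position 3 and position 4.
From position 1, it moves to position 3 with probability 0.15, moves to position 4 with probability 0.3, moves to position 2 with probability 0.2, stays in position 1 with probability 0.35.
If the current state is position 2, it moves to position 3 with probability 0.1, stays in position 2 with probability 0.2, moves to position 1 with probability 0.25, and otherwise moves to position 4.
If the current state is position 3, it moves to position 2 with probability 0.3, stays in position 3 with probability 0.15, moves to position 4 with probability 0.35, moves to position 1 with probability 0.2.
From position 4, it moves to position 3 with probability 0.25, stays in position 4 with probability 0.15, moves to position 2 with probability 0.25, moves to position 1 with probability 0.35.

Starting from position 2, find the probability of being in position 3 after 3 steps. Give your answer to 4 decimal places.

Propagate the distribution vector 3 steps from position 2.
After 0 steps: (0.0000, 1.0000, 0.0000, 0.0000)
After 1 step: (0.2500, 0.2000, 0.1000, 0.4500)
After 2 steps: (0.3150, 0.2325, 0.1850, 0.2675)
After 3 steps: (0.2990, 0.2319, 0.1651, 0.3040)
P(in position 3 after 3 steps) = 0.1651

0.1651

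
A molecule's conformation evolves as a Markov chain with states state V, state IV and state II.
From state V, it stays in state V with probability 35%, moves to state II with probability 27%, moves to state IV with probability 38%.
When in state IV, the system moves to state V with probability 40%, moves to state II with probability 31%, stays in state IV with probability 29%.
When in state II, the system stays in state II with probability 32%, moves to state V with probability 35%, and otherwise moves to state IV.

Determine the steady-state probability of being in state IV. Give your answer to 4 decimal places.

Let the stationary distribution be π with π = πP and π_1 + π_2 + π_3 = 1.
π_1 = 0.35·π_1 + 0.4·π_2 + 0.35·π_3
π_2 = 0.38·π_1 + 0.29·π_2 + 0.33·π_3
Solving with the normalization constraint gives π = (0.3667, 0.3349, 0.2983).
So the stationary probability of state IV is 0.3349.

0.3349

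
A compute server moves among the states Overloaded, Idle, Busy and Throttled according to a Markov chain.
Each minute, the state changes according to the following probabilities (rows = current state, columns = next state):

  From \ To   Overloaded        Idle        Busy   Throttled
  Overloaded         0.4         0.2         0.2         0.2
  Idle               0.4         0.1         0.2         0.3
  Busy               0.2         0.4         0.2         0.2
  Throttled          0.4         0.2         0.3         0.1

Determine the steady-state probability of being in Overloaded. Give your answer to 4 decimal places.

0.3560

Let the stationary distribution be π with π = πP and π_1 + π_2 + π_3 + π_4 = 1.
π_1 = 0.4·π_1 + 0.4·π_2 + 0.2·π_3 + 0.4·π_4
π_2 = 0.2·π_1 + 0.1·π_2 + 0.4·π_3 + 0.2·π_4
π_3 = 0.2·π_1 + 0.2·π_2 + 0.2·π_3 + 0.3·π_4
Solving with the normalization constraint gives π = (0.3560, 0.2219, 0.2202, 0.2020).
So the stationary probability of Overloaded is 0.3560.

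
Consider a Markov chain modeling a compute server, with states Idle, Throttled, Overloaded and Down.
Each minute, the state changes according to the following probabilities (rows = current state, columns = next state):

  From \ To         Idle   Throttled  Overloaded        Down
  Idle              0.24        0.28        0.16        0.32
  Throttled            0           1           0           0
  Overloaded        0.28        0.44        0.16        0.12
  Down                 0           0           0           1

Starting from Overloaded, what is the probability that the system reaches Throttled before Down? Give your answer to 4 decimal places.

0.6954

Let h(s) be the probability of absorption at Throttled starting from transient state s. Then h(Throttled) = 1 and h(Down) = 0. By first-step analysis:
h(Idle) = 0.24·h(Idle) + 0.28·1 + 0.16·h(Overloaded) + 0.32·0
h(Overloaded) = 0.28·h(Idle) + 0.44·1 + 0.16·h(Overloaded) + 0.12·0
Solving: h(Idle) = 0.5148, h(Overloaded) = 0.6954.
Starting from Overloaded, the probability is 0.6954.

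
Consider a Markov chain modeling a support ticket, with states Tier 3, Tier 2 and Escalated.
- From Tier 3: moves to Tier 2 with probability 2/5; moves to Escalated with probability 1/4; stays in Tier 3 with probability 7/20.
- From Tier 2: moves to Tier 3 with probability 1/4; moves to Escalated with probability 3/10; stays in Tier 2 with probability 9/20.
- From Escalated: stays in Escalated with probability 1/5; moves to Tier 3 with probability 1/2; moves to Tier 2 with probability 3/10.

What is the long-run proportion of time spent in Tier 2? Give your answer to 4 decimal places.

0.3940

Let the stationary distribution be π with π = πP and π_1 + π_2 + π_3 = 1.
π_1 = 0.35·π_1 + 0.25·π_2 + 0.5·π_3
π_2 = 0.4·π_1 + 0.45·π_2 + 0.3·π_3
Solving with the normalization constraint gives π = (0.3491, 0.3940, 0.2569).
So the stationary probability of Tier 2 is 0.3940.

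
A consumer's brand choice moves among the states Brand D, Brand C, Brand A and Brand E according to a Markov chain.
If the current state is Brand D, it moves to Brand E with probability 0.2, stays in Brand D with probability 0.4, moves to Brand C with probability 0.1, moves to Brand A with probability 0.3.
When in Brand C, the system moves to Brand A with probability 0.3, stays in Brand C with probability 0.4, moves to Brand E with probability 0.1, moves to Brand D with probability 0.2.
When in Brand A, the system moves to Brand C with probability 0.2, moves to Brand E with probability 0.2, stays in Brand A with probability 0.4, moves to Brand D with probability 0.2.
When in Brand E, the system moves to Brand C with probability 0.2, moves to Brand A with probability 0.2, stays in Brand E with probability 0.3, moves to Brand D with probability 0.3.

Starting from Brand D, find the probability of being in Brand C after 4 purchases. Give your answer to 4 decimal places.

0.2131

Propagate the distribution vector 4 purchases from Brand D.
After 0 purchases: (1.0000, 0.0000, 0.0000, 0.0000)
After 1 purchase: (0.4000, 0.1000, 0.3000, 0.2000)
After 2 purchases: (0.3000, 0.1800, 0.3100, 0.2100)
After 3 purchases: (0.2810, 0.2060, 0.3100, 0.2030)
After 4 purchases: (0.2765, 0.2131, 0.3107, 0.1997)
P(in Brand C after 4 purchases) = 0.2131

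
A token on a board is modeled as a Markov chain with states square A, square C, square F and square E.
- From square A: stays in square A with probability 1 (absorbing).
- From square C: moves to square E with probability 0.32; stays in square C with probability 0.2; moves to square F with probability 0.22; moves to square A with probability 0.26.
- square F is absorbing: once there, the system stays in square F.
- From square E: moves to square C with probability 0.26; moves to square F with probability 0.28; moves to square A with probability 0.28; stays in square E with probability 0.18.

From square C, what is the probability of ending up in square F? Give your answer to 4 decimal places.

0.4714

Let h(s) be the probability of absorption at square F starting from transient state s. Then h(square F) = 1 and h(square A) = 0. By first-step analysis:
h(square C) = 0.26·0 + 0.2·h(square C) + 0.22·1 + 0.32·h(square E)
h(square E) = 0.28·0 + 0.26·h(square C) + 0.28·1 + 0.18·h(square E)
Solving: h(square C) = 0.4714, h(square E) = 0.4909.
Starting from square C, the probability is 0.4714.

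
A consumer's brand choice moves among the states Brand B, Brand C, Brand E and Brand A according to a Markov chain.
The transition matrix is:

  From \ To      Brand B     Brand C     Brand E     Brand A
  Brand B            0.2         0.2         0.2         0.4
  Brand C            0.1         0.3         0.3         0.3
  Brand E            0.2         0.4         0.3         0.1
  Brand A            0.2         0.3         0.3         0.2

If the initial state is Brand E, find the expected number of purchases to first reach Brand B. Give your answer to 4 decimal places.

Let t(s) be the expected number of purchases to first reach Brand B from state s, with t(Brand B) = 0. Conditioning on the first purchase:
t(Brand C) = 1 + 0.3·t(Brand C) + 0.3·t(Brand E) + 0.3·t(Brand A)
t(Brand E) = 1 + 0.4·t(Brand C) + 0.3·t(Brand E) + 0.1·t(Brand A)
t(Brand A) = 1 + 0.3·t(Brand C) + 0.3·t(Brand E) + 0.2·t(Brand A)
Solving: t(Brand C) = 6.5868, t(Brand E) = 6.0479, t(Brand A) = 5.9880.
Expected purchases from Brand E to Brand B: 6.0479.

6.0479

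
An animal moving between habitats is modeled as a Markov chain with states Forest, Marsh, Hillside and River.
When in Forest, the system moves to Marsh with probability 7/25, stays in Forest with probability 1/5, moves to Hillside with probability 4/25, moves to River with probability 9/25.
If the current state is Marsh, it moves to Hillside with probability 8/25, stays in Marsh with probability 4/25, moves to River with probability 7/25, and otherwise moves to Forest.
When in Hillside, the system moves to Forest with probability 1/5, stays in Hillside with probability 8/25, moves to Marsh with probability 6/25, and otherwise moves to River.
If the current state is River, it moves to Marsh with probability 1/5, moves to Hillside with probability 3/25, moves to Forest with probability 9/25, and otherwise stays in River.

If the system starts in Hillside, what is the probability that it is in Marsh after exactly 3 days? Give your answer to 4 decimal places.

Propagate the distribution vector 3 days from Hillside.
After 0 days: (0.0000, 0.0000, 1.0000, 0.0000)
After 1 day: (0.2000, 0.2400, 0.3200, 0.2400)
After 2 days: (0.2480, 0.2192, 0.2400, 0.2928)
After 3 days: (0.2556, 0.2207, 0.2218, 0.3020)
P(in Marsh after 3 days) = 0.2207

0.2207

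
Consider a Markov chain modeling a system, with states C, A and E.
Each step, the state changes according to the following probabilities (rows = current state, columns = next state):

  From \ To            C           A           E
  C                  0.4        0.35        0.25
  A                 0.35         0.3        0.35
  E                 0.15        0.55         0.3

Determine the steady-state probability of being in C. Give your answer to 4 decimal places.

0.3043

Let the stationary distribution be π with π = πP and π_1 + π_2 + π_3 = 1.
π_1 = 0.4·π_1 + 0.35·π_2 + 0.15·π_3
π_2 = 0.35·π_1 + 0.3·π_2 + 0.55·π_3
Solving with the normalization constraint gives π = (0.3043, 0.3913, 0.3043).
So the stationary probability of C is 0.3043.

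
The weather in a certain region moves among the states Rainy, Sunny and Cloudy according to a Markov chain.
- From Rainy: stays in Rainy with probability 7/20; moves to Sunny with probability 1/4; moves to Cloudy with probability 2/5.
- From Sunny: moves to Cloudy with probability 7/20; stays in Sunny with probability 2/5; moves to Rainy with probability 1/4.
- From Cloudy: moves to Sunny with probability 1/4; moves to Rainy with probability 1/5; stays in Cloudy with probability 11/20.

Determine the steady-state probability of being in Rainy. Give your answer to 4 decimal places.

0.2526

Let the stationary distribution be π with π = πP and π_1 + π_2 + π_3 = 1.
π_1 = 0.35·π_1 + 0.25·π_2 + 0.2·π_3
π_2 = 0.25·π_1 + 0.4·π_2 + 0.25·π_3
Solving with the normalization constraint gives π = (0.2526, 0.2941, 0.4533).
So the stationary probability of Rainy is 0.2526.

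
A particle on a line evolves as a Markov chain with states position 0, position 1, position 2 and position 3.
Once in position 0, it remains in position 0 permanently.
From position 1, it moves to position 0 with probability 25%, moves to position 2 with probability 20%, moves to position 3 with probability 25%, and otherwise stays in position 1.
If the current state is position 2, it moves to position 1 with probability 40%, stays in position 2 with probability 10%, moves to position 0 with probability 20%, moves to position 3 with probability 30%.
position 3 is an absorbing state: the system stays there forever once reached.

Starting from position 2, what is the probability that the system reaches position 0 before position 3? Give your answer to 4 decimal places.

0.4364

Let h(s) be the probability of absorption at position 0 starting from transient state s. Then h(position 0) = 1 and h(position 3) = 0. By first-step analysis:
h(position 1) = 0.25·1 + 0.3·h(position 1) + 0.2·h(position 2) + 0.25·0
h(position 2) = 0.2·1 + 0.4·h(position 1) + 0.1·h(position 2) + 0.3·0
Solving: h(position 1) = 0.4818, h(position 2) = 0.4364.
Starting from position 2, the probability is 0.4364.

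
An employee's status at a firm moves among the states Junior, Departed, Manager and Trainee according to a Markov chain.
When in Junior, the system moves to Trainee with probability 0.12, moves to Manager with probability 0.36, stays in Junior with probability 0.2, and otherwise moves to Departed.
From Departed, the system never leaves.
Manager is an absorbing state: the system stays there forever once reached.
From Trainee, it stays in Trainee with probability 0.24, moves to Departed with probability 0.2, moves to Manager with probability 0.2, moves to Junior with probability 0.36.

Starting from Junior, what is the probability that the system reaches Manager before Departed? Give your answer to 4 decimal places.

Let h(s) be the probability of absorption at Manager starting from transient state s. Then h(Manager) = 1 and h(Departed) = 0. By first-step analysis:
h(Junior) = 0.2·h(Junior) + 0.32·0 + 0.36·1 + 0.12·h(Trainee)
h(Trainee) = 0.36·h(Junior) + 0.2·0 + 0.2·1 + 0.24·h(Trainee)
Solving: h(Junior) = 0.5269, h(Trainee) = 0.5127.
Starting from Junior, the probability is 0.5269.

0.5269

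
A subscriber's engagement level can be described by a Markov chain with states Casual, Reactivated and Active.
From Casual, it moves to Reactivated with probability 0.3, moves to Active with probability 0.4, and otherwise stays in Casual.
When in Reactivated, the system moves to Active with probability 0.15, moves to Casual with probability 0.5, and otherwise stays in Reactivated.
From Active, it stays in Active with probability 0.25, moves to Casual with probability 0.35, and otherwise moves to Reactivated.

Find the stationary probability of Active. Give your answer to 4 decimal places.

0.2729

Let the stationary distribution be π with π = πP and π_1 + π_2 + π_3 = 1.
π_1 = 0.3·π_1 + 0.5·π_2 + 0.35·π_3
π_2 = 0.3·π_1 + 0.35·π_2 + 0.4·π_3
Solving with the normalization constraint gives π = (0.3826, 0.3445, 0.2729).
So the stationary probability of Active is 0.2729.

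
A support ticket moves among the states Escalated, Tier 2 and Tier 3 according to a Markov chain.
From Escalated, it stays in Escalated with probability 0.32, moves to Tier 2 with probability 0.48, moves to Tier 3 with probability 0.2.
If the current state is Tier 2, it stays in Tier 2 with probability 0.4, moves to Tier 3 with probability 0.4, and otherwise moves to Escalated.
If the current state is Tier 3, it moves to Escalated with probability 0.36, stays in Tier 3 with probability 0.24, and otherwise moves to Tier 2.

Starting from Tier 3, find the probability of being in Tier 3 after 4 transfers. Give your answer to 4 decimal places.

Propagate the distribution vector 4 transfers from Tier 3.
After 0 transfers: (0.0000, 0.0000, 1.0000)
After 1 transfer: (0.3600, 0.4000, 0.2400)
After 2 transfers: (0.2816, 0.4288, 0.2896)
After 3 transfers: (0.2801, 0.4225, 0.2973)
After 4 transfers: (0.2812, 0.4224, 0.2964)
P(in Tier 3 after 4 transfers) = 0.2964

0.2964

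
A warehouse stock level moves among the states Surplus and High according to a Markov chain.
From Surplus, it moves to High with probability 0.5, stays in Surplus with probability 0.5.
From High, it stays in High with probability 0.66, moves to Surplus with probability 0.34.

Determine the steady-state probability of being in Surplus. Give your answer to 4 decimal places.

0.4048

Let the stationary distribution be π with π = πP and π_1 + π_2 = 1.
π_1 = 0.5·π_1 + 0.34·π_2
Solving with the normalization constraint gives π = (0.4048, 0.5952).
So the stationary probability of Surplus is 0.4048.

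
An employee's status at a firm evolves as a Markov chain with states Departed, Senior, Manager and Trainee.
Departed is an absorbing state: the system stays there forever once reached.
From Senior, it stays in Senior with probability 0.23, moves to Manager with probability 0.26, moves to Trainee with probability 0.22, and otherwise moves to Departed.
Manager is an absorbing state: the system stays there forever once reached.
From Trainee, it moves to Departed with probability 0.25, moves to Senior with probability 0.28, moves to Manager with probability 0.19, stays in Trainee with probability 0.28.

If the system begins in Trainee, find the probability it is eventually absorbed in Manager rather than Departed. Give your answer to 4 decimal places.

Let h(s) be the probability of absorption at Manager starting from transient state s. Then h(Manager) = 1 and h(Departed) = 0. By first-step analysis:
h(Senior) = 0.29·0 + 0.23·h(Senior) + 0.26·1 + 0.22·h(Trainee)
h(Trainee) = 0.25·0 + 0.28·h(Senior) + 0.19·1 + 0.28·h(Trainee)
Solving: h(Senior) = 0.4647, h(Trainee) = 0.4446.
Starting from Trainee, the probability is 0.4446.

0.4446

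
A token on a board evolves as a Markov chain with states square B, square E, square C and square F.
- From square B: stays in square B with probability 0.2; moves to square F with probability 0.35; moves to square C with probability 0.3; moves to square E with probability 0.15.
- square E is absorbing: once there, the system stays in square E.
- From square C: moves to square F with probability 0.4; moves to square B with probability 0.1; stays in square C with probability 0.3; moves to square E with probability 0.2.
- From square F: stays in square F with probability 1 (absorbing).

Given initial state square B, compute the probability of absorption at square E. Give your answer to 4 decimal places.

0.3113

Let h(s) be the probability of absorption at square E starting from transient state s. Then h(square E) = 1 and h(square F) = 0. By first-step analysis:
h(square B) = 0.2·h(square B) + 0.15·1 + 0.3·h(square C) + 0.35·0
h(square C) = 0.1·h(square B) + 0.2·1 + 0.3·h(square C) + 0.4·0
Solving: h(square B) = 0.3113, h(square C) = 0.3302.
Starting from square B, the probability is 0.3113.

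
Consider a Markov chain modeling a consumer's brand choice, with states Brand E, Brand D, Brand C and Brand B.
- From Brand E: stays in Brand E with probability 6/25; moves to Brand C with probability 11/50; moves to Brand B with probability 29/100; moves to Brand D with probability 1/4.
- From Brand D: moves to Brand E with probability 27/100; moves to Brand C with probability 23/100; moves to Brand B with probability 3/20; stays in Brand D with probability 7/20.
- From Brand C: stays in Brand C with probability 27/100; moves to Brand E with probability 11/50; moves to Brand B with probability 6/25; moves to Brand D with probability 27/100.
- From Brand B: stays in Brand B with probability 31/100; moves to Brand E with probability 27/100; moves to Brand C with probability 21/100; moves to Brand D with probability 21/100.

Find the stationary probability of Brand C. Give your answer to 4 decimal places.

Let the stationary distribution be π with π = πP and π_1 + π_2 + π_3 + π_4 = 1.
π_1 = 0.24·π_1 + 0.27·π_2 + 0.22·π_3 + 0.27·π_4
π_2 = 0.25·π_1 + 0.35·π_2 + 0.27·π_3 + 0.21·π_4
π_3 = 0.22·π_1 + 0.23·π_2 + 0.27·π_3 + 0.21·π_4
Solving with the normalization constraint gives π = (0.2509, 0.2720, 0.2319, 0.2452).
So the stationary probability of Brand C is 0.2319.

0.2319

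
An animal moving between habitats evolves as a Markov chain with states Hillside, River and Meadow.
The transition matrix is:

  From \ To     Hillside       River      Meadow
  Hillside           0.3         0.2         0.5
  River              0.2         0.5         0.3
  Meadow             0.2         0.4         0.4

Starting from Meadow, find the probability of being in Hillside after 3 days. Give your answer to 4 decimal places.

Propagate the distribution vector 3 days from Meadow.
After 0 days: (0.0000, 0.0000, 1.0000)
After 1 day: (0.2000, 0.4000, 0.4000)
After 2 days: (0.2200, 0.4000, 0.3800)
After 3 days: (0.2220, 0.3960, 0.3820)
P(in Hillside after 3 days) = 0.2220

0.2220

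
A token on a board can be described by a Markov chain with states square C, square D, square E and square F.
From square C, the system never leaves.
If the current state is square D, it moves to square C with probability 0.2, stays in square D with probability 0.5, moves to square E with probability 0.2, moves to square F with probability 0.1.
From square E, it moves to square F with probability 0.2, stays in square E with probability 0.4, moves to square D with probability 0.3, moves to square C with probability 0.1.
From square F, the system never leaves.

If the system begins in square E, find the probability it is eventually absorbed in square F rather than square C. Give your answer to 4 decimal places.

0.5417

Let h(s) be the probability of absorption at square F starting from transient state s. Then h(square F) = 1 and h(square C) = 0. By first-step analysis:
h(square D) = 0.2·0 + 0.5·h(square D) + 0.2·h(square E) + 0.1·1
h(square E) = 0.1·0 + 0.3·h(square D) + 0.4·h(square E) + 0.2·1
Solving: h(square D) = 0.4167, h(square E) = 0.5417.
Starting from square E, the probability is 0.5417.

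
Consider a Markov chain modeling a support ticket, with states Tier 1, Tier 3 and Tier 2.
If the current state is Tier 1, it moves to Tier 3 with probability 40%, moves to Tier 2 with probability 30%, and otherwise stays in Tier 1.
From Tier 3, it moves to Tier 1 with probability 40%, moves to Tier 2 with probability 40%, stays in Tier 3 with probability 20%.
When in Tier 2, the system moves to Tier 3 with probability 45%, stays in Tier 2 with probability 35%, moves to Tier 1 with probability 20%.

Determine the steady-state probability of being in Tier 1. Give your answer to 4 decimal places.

0.2996

Let the stationary distribution be π with π = πP and π_1 + π_2 + π_3 = 1.
π_1 = 0.3·π_1 + 0.4·π_2 + 0.2·π_3
π_2 = 0.4·π_1 + 0.2·π_2 + 0.45·π_3
Solving with the normalization constraint gives π = (0.2996, 0.3480, 0.3524).
So the stationary probability of Tier 1 is 0.2996.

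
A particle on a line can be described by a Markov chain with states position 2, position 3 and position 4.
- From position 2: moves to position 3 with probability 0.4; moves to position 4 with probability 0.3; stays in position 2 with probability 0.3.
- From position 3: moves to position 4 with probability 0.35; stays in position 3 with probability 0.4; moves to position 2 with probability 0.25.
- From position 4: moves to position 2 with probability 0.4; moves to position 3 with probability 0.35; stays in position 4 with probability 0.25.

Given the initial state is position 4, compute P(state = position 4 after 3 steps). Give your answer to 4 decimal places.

0.3041

Propagate the distribution vector 3 steps from position 4.
After 0 steps: (0.0000, 0.0000, 1.0000)
After 1 step: (0.4000, 0.3500, 0.2500)
After 2 steps: (0.3075, 0.3875, 0.3050)
After 3 steps: (0.3111, 0.3848, 0.3041)
P(in position 4 after 3 steps) = 0.3041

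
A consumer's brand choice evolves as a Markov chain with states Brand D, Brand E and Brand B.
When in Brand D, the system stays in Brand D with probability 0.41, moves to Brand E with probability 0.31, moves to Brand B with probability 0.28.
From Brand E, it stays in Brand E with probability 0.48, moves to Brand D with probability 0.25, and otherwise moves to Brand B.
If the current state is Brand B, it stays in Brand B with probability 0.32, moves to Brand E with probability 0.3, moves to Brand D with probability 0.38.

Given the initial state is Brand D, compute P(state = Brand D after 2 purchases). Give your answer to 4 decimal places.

Sum over the intermediate state after 1 purchase:
P = P(Brand D→Brand D)·P(Brand D→Brand D) + P(Brand D→Brand E)·P(Brand E→Brand D) + P(Brand D→Brand B)·P(Brand B→Brand D)
  = 0.41×0.41 + 0.31×0.25 + 0.28×0.38
  = 0.1681 + 0.0775 + 0.1064 = 0.3520

0.3520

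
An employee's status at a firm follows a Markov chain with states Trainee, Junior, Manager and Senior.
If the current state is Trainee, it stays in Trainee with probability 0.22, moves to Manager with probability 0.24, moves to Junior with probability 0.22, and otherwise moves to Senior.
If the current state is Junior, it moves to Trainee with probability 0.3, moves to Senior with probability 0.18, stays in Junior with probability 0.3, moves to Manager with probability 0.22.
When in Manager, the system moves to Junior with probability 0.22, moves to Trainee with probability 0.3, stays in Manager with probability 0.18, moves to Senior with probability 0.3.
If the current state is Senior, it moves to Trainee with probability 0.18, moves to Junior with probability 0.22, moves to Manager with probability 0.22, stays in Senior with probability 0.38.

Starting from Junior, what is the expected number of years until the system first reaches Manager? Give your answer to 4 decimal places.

Let t(s) be the expected number of years to first reach Manager from state s, with t(Manager) = 0. Conditioning on the first year:
t(Trainee) = 1 + 0.22·t(Trainee) + 0.22·t(Junior) + 0.32·t(Senior)
t(Junior) = 1 + 0.3·t(Trainee) + 0.3·t(Junior) + 0.18·t(Senior)
t(Senior) = 1 + 0.18·t(Trainee) + 0.22·t(Junior) + 0.38·t(Senior)
Solving: t(Trainee) = 4.3645, t(Junior) = 4.4453, t(Senior) = 4.4574.
Expected years from Junior to Manager: 4.4453.

4.4453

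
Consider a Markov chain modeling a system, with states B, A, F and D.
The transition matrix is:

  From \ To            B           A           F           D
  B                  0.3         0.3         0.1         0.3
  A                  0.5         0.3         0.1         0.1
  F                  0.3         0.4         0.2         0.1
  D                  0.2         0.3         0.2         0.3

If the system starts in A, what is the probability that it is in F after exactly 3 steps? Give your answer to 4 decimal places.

Propagate the distribution vector 3 steps from A.
After 0 steps: (0.0000, 1.0000, 0.0000, 0.0000)
After 1 step: (0.5000, 0.3000, 0.1000, 0.1000)
After 2 steps: (0.3500, 0.3100, 0.1200, 0.2200)
After 3 steps: (0.3400, 0.3120, 0.1340, 0.2140)
P(in F after 3 steps) = 0.1340

0.1340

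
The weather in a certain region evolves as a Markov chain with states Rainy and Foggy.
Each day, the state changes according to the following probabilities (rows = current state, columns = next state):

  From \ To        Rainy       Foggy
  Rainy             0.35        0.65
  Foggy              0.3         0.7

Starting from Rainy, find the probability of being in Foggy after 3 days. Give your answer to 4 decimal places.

0.6841

Propagate the distribution vector 3 days from Rainy.
After 0 days: (1.0000, 0.0000)
After 1 day: (0.3500, 0.6500)
After 2 days: (0.3175, 0.6825)
After 3 days: (0.3159, 0.6841)
P(in Foggy after 3 days) = 0.6841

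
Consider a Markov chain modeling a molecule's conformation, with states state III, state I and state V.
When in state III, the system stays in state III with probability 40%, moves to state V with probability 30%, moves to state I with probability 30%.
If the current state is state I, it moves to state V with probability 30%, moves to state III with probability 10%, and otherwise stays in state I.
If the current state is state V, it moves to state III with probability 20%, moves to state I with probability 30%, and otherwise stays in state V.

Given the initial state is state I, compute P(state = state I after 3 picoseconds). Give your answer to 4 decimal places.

Propagate the distribution vector 3 picoseconds from state I.
After 0 picoseconds: (0.0000, 1.0000, 0.0000)
After 1 picosecond: (0.1000, 0.6000, 0.3000)
After 2 picoseconds: (0.1600, 0.4800, 0.3600)
After 3 picoseconds: (0.1840, 0.4440, 0.3720)
P(in state I after 3 picoseconds) = 0.4440

0.4440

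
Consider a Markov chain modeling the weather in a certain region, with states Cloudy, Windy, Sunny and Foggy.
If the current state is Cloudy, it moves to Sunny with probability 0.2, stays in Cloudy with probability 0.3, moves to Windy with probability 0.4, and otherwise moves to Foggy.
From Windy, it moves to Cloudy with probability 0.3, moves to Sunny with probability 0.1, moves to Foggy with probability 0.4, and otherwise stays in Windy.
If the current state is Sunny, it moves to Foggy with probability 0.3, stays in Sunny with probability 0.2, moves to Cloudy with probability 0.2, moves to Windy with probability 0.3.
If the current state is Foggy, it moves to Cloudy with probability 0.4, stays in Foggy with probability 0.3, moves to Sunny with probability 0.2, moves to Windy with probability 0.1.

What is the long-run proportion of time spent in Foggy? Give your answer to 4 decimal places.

0.2635

Let the stationary distribution be π with π = πP and π_1 + π_2 + π_3 + π_4 = 1.
π_1 = 0.3·π_1 + 0.3·π_2 + 0.2·π_3 + 0.4·π_4
π_2 = 0.4·π_1 + 0.2·π_2 + 0.3·π_3 + 0.1·π_4
π_3 = 0.2·π_1 + 0.1·π_2 + 0.2·π_3 + 0.2·π_4
Solving with the normalization constraint gives π = (0.3089, 0.2529, 0.1747, 0.2635).
So the stationary probability of Foggy is 0.2635.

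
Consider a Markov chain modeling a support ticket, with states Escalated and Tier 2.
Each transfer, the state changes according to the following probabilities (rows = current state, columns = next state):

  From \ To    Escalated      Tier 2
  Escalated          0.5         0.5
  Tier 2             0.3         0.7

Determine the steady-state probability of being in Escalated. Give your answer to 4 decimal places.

Let the stationary distribution be π with π = πP and π_1 + π_2 = 1.
π_1 = 0.5·π_1 + 0.3·π_2
Solving with the normalization constraint gives π = (0.3750, 0.6250).
So the stationary probability of Escalated is 0.3750.

0.3750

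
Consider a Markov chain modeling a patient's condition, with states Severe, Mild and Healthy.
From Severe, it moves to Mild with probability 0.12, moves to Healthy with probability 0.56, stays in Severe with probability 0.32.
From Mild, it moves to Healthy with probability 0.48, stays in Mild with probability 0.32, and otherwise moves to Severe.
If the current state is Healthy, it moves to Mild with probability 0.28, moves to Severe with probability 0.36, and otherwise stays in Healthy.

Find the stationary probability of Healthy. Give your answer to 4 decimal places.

Let the stationary distribution be π with π = πP and π_1 + π_2 + π_3 = 1.
π_1 = 0.32·π_1 + 0.2·π_2 + 0.36·π_3
π_2 = 0.12·π_1 + 0.32·π_2 + 0.28·π_3
Solving with the normalization constraint gives π = (0.3092, 0.2401, 0.4507).
So the stationary probability of Healthy is 0.4507.

0.4507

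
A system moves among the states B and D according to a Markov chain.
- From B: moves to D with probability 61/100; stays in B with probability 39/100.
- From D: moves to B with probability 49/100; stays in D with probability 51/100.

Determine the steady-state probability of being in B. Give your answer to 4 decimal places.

0.4455

Let the stationary distribution be π with π = πP and π_1 + π_2 = 1.
π_1 = 0.39·π_1 + 0.49·π_2
Solving with the normalization constraint gives π = (0.4455, 0.5545).
So the stationary probability of B is 0.4455.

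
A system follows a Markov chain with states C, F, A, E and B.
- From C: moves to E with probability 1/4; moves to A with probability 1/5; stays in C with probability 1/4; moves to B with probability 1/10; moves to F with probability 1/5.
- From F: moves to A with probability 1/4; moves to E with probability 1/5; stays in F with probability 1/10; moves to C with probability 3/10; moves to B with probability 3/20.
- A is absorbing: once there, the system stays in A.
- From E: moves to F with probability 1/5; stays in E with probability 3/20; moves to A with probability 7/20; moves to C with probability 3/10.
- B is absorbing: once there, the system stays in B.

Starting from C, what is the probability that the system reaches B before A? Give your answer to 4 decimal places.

Let h(s) be the probability of absorption at B starting from transient state s. Then h(B) = 1 and h(A) = 0. By first-step analysis:
h(C) = 0.25·h(C) + 0.2·h(F) + 0.2·0 + 0.25·h(E) + 0.1·1
h(F) = 0.3·h(C) + 0.1·h(F) + 0.25·0 + 0.2·h(E) + 0.15·1
h(E) = 0.3·h(C) + 0.2·h(F) + 0.35·0 + 0.15·h(E)
Solving: h(C) = 0.2649, h(F) = 0.2910, h(E) = 0.1620.
Starting from C, the probability is 0.2649.

0.2649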